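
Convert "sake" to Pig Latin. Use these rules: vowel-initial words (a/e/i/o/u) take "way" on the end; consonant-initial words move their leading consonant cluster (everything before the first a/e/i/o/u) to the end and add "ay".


Word: "sake"
Starts with consonant(s) → move to end, add 'ay'
Consonant cluster: "s"
Pig Latin = "akesay"


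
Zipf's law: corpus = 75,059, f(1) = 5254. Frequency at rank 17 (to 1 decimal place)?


Zipf's law: f(r) = f(1) / r
f(1) = 5254
f(17) = 5254 / 17
= 309.1 occurrences


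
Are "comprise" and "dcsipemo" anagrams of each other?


Word 1: "comprise" → sorted: ceimoprs
Word 2: "dcsipemo" → sorted: cdeimops
Same letters? ceimoprs != cdeimops
Anagram = No


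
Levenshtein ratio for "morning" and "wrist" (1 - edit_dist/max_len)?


Word 1: "morning" (length 7)
Word 2: "wrist" (length 5)
One optimal edit sequence:
  1. delete 'm'  (+1)
  2. substitute 'o' -> 'w'  (+1)
  3. keep 'r'
  4. delete 'n'  (+1)
  5. keep 'i'
  6. substitute 'n' -> 's'  (+1)
  7. substitute 'g' -> 't'  (+1)
Edit distance = 5
Max length = max(7, 5) = 7
Similarity = 1 - 5/7
= 0.2857


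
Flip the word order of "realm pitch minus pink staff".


Original: "realm pitch minus pink staff"
Words (1..n): realm | pitch | minus | pink | staff
Reversed (n..1): staff | pink | minus | pitch | realm
Result = "staff pink minus pitch realm"


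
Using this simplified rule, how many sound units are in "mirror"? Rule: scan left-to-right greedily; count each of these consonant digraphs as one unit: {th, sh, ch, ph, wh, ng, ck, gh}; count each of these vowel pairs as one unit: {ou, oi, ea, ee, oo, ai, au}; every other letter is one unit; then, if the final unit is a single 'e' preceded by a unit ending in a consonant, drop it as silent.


Word: "mirror" (6 letters)
Left-to-right scan:
  (1) 'm' (letter)
  (2) 'i' (letter)
  (3) 'r' (letter)
  (4) 'r' (letter)
  (5) 'o' (letter)
  (6) 'r' (letter)
Units from scan: 6
Sound units = 6 units


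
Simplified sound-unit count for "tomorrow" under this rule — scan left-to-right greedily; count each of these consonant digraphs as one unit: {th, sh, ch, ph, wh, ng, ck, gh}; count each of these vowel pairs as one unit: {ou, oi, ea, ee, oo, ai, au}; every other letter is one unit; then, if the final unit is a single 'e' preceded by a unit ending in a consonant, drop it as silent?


Word: "tomorrow" (8 letters)
Left-to-right scan:
  (1) 't' (letter)
  (2) 'o' (letter)
  (3) 'm' (letter)
  (4) 'o' (letter)
  (5) 'r' (letter)
  (6) 'r' (letter)
  (7) 'o' (letter)
  (8) 'w' (letter)
Units from scan: 8
Sound units = 8 units


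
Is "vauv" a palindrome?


Word: "vauv"
Reversed: "vuav"
Forward == Backward? vauv != vuav
Palindrome = No


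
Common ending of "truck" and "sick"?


Word 1: "truck"
Word 2: "sick"
Comparing from end:
  Pos -1: 'k' == 'k'
  Pos -2: 'c' == 'c'
  Pos -3: 'u' != 'i' (stop)
LCS = "ck" (length 2)


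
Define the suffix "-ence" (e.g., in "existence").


Suffix: -ence
Example: existence (exist + -ence)
Meaning = state of


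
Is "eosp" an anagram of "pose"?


Word 1: "pose" → sorted: eops
Word 2: "eosp" → sorted: eops
Same letters? eops == eops
Anagram = Yes


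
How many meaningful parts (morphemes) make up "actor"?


Word: "actor"
Morphemes: act + -or
Each morpheme carries meaning
= 2 morphemes


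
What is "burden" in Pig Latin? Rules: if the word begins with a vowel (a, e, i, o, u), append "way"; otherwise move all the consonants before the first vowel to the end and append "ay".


Word: "burden"
Starts with consonant(s) → move to end, add 'ay'
Consonant cluster: "b"
Pig Latin = "urdenbay"


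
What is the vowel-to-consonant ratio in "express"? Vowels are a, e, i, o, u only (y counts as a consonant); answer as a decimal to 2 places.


Word: "express"
Vowels (a,e,i,o,u): 2
Consonants: 5
Ratio = 2/5
= 0.40


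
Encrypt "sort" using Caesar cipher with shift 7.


Word: "sort"
Shift: 7
Each letter → (letter + shift) mod 26:
  's' (18) + 7 = 25 → 'z'
  'o' (14) + 7 = 21 → 'v'
  'r' (17) + 7 = 24 → 'y'
  't' (19) + 7 = 0 → 'a'
Result = "zvya"


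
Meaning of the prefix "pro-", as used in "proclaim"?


Prefix: pro-
Example: proclaim = pro- + claim
Meaning = forward / in favor of


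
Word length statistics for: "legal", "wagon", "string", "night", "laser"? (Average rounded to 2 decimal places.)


Lengths: "legal"=5, "wagon"=5, "string"=6, "night"=5, "laser"=5
Sum = 26, Count = 5
Average = 26/5 = 5.20
= avg=5.20, min=5, max=6


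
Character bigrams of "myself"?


Word: "myself" (length 6)
Number of bigrams = 6 - 2 + 1 = 5
  Position 0: "my"
  Position 1: "ys"
  Position 2: "se"
  Position 3: "el"
  Position 4: "lf"
Bigrams = "my", "ys", "se", "el", "lf"


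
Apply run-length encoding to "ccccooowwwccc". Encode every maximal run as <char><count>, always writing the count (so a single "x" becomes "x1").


String: "ccccooowwwccc"
Scanning for consecutive runs:
  'c' x 4
  'o' x 3
  'w' x 3
  'c' x 3
RLE = "c4o3w3c3"


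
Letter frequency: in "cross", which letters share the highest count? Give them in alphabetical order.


Word: "cross"
Letter counts:
  'c': 1
  'o': 1
  'r': 1
  's': 2
Maximum count = 2
Most frequent = 's' (2 times each)


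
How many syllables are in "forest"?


Word: "forest"
Syllable breakdown: for · est
Counting: 2 parts
= 2 syllables


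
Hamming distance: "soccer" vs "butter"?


Comparing character by character (same length = 6):
  Pos 0: 's' vs 'b' !=
  Pos 1: 'o' vs 'u' !=
  Pos 2: 'c' vs 't' !=
  Pos 3: 'c' vs 't' !=
  Pos 4: 'e' vs 'e' =
  Pos 5: 'r' vs 'r' =
Hamming distance = 4


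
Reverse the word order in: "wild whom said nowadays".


Original: "wild whom said nowadays"
Words (1..n): wild | whom | said | nowadays
Reversed (n..1): nowadays | said | whom | wild
Result = "nowadays said whom wild"


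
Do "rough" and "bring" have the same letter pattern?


Pattern of "rough": [0, 1, 2, 3, 4]
Pattern of "bring": [0, 1, 2, 3, 4]
Patterns match
Same pattern = Yes


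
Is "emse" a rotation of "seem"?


Word: "seem", Candidate: "emse"
Method: check if candidate is substring of word+word
"seemseem" contains "emse"? Yes
Is rotation = Yes


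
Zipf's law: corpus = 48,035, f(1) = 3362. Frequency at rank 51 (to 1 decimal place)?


Zipf's law: f(r) = f(1) / r
f(1) = 3362
f(51) = 3362 / 51
= 65.9 occurrences


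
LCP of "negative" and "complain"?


Word 1: "negative"
Word 2: "complain"
Comparing from start:
  Pos 0: 'n' != 'c' (stop)
LCP = "" (length 0)


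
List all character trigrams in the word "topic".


Word: "topic" (length 5)
Number of trigrams = 5 - 3 + 1 = 3
  Position 0: "top"
  Position 1: "opi"
  Position 2: "pic"
Trigrams = "top", "opi", "pic"


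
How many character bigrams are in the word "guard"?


Word: "guard" (length 5)
Number of 2-grams = length - 2 + 1 = 5 - 2 + 1
= 4


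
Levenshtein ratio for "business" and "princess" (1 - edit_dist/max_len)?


Word 1: "business" (length 8)
Word 2: "princess" (length 8)
One optimal edit sequence:
  1. delete 'b'  (+1)
  2. substitute 'u' -> 'p'  (+1)
  3. substitute 's' -> 'r'  (+1)
  4. keep 'i'
  5. keep 'n'
  6. insert 'c'  (+1)
  7. keep 'e'
  8. keep 's'
  9. keep 's'
Edit distance = 4
Max length = max(8, 8) = 8
Similarity = 1 - 4/8
= 0.5000


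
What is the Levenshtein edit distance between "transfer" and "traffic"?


Word 1: "transfer" (length 8)
Word 2: "traffic" (length 7)
One optimal edit sequence (insert/delete/substitute each cost 1):
  1. keep 't'
  2. keep 'r'
  3. keep 'a'
  4. delete 'n'  (+1)
  5. substitute 's' -> 'f'  (+1)
  6. keep 'f'
  7. substitute 'e' -> 'i'  (+1)
  8. substitute 'r' -> 'c'  (+1)
Total edit operations: 4
Edit distance = 4


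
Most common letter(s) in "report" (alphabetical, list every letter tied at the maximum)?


Word: "report"
Letter counts:
  'e': 1
  'o': 1
  'p': 1
  'r': 2
  't': 1
Maximum count = 2
Most frequent = 'r' (2 times each)


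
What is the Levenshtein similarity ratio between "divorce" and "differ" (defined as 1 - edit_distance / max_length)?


Word 1: "divorce" (length 7)
Word 2: "differ" (length 6)
One optimal edit sequence:
  1. keep 'd'
  2. keep 'i'
  3. delete 'v'  (+1)
  4. substitute 'o' -> 'f'  (+1)
  5. substitute 'r' -> 'f'  (+1)
  6. substitute 'c' -> 'e'  (+1)
  7. substitute 'e' -> 'r'  (+1)
Edit distance = 5
Max length = max(7, 6) = 7
Similarity = 1 - 5/7
= 0.2857


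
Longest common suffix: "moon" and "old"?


Word 1: "moon"
Word 2: "old"
Comparing from end:
  Pos -1: 'n' != 'd' (stop)
LCS = "" (length 0)


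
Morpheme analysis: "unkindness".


Word: "unkindness"
Morphemes: un- / kind / -ness
Each morpheme carries meaning
= 3 morphemes


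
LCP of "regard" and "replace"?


Word 1: "regard"
Word 2: "replace"
Comparing from start:
  Pos 0: 'r' == 'r'
  Pos 1: 'e' == 'e'
  Pos 2: 'g' != 'p' (stop)
LCP = "re" (length 2)


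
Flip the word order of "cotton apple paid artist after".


Original: "cotton apple paid artist after"
Words (1..n): cotton | apple | paid | artist | after
Reversed (n..1): after | artist | paid | apple | cotton
Result = "after artist paid apple cotton"


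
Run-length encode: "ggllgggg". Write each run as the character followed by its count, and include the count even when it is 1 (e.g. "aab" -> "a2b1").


String: "ggllgggg"
Scanning for consecutive runs:
  'g' x 2
  'l' x 2
  'g' x 4
RLE = "g2l2g4"


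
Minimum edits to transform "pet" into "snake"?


Word 1: "pet" (length 3)
Word 2: "snake" (length 5)
One optimal edit sequence (insert/delete/substitute each cost 1):
  1. insert 's'  (+1)
  2. insert 'n'  (+1)
  3. substitute 'p' -> 'a'  (+1)
  4. substitute 'e' -> 'k'  (+1)
  5. substitute 't' -> 'e'  (+1)
Total edit operations: 5
Edit distance = 5


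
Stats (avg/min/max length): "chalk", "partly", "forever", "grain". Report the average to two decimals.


Lengths: "chalk"=5, "partly"=6, "forever"=7, "grain"=5
Sum = 23, Count = 4
Average = 23/4 = 5.75
= avg=5.75, min=5, max=7


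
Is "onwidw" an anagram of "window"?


Word 1: "window" → sorted: dinoww
Word 2: "onwidw" → sorted: dinoww
Same letters? dinoww == dinoww
Anagram = Yes


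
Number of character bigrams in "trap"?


Word: "trap" (length 4)
Number of 2-grams = length - 2 + 1 = 4 - 2 + 1
= 3


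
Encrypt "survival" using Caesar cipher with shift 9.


Word: "survival"
Shift: 9
Each letter → (letter + shift) mod 26:
  's' (18) + 9 = 1 → 'b'
  'u' (20) + 9 = 3 → 'd'
  'r' (17) + 9 = 0 → 'a'
  'v' (21) + 9 = 4 → 'e'
  'i' (8) + 9 = 17 → 'r'
  'v' (21) + 9 = 4 → 'e'
  'a' (0) + 9 = 9 → 'j'
  'l' (11) + 9 = 20 → 'u'
Result = "bdaereju"


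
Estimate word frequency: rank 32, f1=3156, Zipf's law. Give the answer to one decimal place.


Zipf's law: f(r) = f(1) / r
f(1) = 3156
f(32) = 3156 / 32
= 98.6 occurrences


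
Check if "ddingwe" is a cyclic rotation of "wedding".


Word: "wedding", Candidate: "ddingwe"
Method: check if candidate is substring of word+word
"weddingwedding" contains "ddingwe"? Yes
Is rotation = Yes


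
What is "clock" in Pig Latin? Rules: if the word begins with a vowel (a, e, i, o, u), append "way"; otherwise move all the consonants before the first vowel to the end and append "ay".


Word: "clock"
Starts with consonant(s) → move to end, add 'ay'
Consonant cluster: "cl"
Pig Latin = "ockclay"


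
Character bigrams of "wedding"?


Word: "wedding" (length 7)
Number of bigrams = 7 - 2 + 1 = 6
  Position 0: "we"
  Position 1: "ed"
  Position 2: "dd"
  Position 3: "di"
  Position 4: "in"
  Position 5: "ng"
Bigrams = "we", "ed", "dd", "di", "in", "ng"


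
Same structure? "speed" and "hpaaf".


Pattern of "speed": [0, 1, 2, 2, 3]
Pattern of "hpaaf": [0, 1, 2, 2, 3]
Patterns match
Same pattern = Yes


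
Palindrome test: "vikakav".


Word: "vikakav"
Reversed: "vakakiv"
Forward == Backward? vikakav != vakakiv
Palindrome = No


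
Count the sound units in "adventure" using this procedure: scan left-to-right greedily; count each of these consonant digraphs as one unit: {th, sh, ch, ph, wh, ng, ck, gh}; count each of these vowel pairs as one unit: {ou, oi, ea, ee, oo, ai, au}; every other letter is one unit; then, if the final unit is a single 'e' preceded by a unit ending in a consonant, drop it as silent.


Word: "adventure" (9 letters)
Left-to-right scan:
  [1] 'a' (letter)
  [2] 'd' (letter)
  [3] 'v' (letter)
  [4] 'e' (letter)
  [5] 'n' (letter)
  [6] 't' (letter)
  [7] 'u' (letter)
  [8] 'r' (letter)
  [9] 'e' (letter)
Units from scan: 9
Final unit is 'e' after a consonant -> drop as silent (-1)
Sound units = 8 units


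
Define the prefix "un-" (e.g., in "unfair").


Prefix: un-
As in: unfair -> un- + fair
Meaning = not / reverse


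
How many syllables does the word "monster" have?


Word: "monster"
Syllable breakdown: mon-ster
Counting: 2 parts
= 2 syllables


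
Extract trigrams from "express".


Word: "express" (length 7)
Number of trigrams = 7 - 3 + 1 = 5
  Position 0: "exp"
  Position 1: "xpr"
  Position 2: "pre"
  Position 3: "res"
  Position 4: "ess"
Trigrams = "exp", "xpr", "pre", "res", "ess"


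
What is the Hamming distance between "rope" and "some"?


Comparing character by character (same length = 4):
  Pos 0: 'r' vs 's' !=
  Pos 1: 'o' vs 'o' =
  Pos 2: 'p' vs 'm' !=
  Pos 3: 'e' vs 'e' =
Hamming distance = 2


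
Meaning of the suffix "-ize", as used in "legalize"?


Suffix: -ize
Example: legalize = legal + -ize
Meaning = to make


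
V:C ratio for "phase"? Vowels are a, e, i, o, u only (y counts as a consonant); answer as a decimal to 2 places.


Word: "phase"
Vowels (a,e,i,o,u): 2
Consonants: 3
Ratio = 2/3
= 0.67


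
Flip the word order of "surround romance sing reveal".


Original: "surround romance sing reveal"
Words (1..n): surround | romance | sing | reveal
Reversed (n..1): reveal | sing | romance | surround
Result = "reveal sing romance surround"


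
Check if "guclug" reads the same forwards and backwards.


Word: "guclug"
Reversed: "gulcug"
Forward == Backward? guclug != gulcug
Palindrome = No


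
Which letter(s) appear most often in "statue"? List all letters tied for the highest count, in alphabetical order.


Word: "statue"
Letter counts:
  'a': 1
  'e': 1
  's': 1
  't': 2
  'u': 1
Maximum count = 2
Most frequent = 't' (2 times each)


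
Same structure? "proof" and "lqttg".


Pattern of "proof": [0, 1, 2, 2, 3]
Pattern of "lqttg": [0, 1, 2, 2, 3]
Patterns match
Same pattern = Yes


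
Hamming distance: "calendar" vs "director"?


Comparing character by character (same length = 8):
  Pos 0: 'c' vs 'd' !=
  Pos 1: 'a' vs 'i' !=
  Pos 2: 'l' vs 'r' !=
  Pos 3: 'e' vs 'e' =
  Pos 4: 'n' vs 'c' !=
  Pos 5: 'd' vs 't' !=
  Pos 6: 'a' vs 'o' !=
  Pos 7: 'r' vs 'r' =
Hamming distance = 6


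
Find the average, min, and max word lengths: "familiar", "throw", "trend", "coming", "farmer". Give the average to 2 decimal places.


Lengths: "familiar"=8, "throw"=5, "trend"=5, "coming"=6, "farmer"=6
Sum = 30, Count = 5
Average = 30/5 = 6.00
= avg=6.00, min=5, max=8


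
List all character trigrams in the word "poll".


Word: "poll" (length 4)
Number of trigrams = 4 - 3 + 1 = 2
  Position 0: "pol"
  Position 1: "oll"
Trigrams = "pol", "oll"


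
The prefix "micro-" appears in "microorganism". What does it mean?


Prefix: micro-
As in: microorganism -> micro- + organism
Meaning = small


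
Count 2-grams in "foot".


Word: "foot" (length 4)
Number of 2-grams = length - 2 + 1 = 4 - 2 + 1
= 3


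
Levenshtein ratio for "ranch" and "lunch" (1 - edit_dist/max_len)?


Word 1: "ranch" (length 5)
Word 2: "lunch" (length 5)
One optimal edit sequence:
  1. substitute 'r' -> 'l'  (+1)
  2. substitute 'a' -> 'u'  (+1)
  3. keep 'n'
  4. keep 'c'
  5. keep 'h'
Edit distance = 2
Max length = max(5, 5) = 5
Similarity = 1 - 2/5
= 0.6000


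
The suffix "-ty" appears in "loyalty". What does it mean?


Suffix: -ty
As in: loyalty -> loyal + -ty
Meaning = quality of


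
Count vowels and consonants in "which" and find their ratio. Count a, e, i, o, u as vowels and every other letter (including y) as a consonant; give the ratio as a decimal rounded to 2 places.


Word: "which"
Vowels (a,e,i,o,u): 1
Consonants: 4
Ratio = 1/4
= 0.25


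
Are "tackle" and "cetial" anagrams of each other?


Word 1: "tackle" → sorted: aceklt
Word 2: "cetial" → sorted: aceilt
Same letters? aceklt != aceilt
Anagram = No


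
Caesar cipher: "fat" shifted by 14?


Word: "fat"
Shift: 14
Each letter → (letter + shift) mod 26:
  'f' (5) + 14 = 19 → 't'
  'a' (0) + 14 = 14 → 'o'
  't' (19) + 14 = 7 → 'h'
Result = "toh"


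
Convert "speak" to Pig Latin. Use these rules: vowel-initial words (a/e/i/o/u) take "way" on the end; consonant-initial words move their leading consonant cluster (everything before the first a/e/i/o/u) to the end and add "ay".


Word: "speak"
Starts with consonant(s) → move to end, add 'ay'
Consonant cluster: "sp"
Pig Latin = "eakspay"


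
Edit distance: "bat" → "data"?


Word 1: "bat" (length 3)
Word 2: "data" (length 4)
One optimal edit sequence (insert/delete/substitute each cost 1):
  1. substitute 'b' -> 'd'  (+1)
  2. keep 'a'
  3. keep 't'
  4. insert 'a'  (+1)
Total edit operations: 2
Edit distance = 2


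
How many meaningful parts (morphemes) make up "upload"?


Word: "upload"
Morphemes: up- + load
Each morpheme carries meaning
= 2 morphemes


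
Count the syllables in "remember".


Word: "remember"
Syllable breakdown: re | mem | ber
Counting: 3 parts
= 3 syllables


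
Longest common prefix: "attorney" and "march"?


Word 1: "attorney"
Word 2: "march"
Comparing from start:
  Pos 0: 'a' != 'm' (stop)
LCP = "" (length 0)


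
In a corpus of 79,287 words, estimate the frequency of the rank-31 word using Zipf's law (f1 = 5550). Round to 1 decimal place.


Zipf's law: f(r) = f(1) / r
f(1) = 5550
f(31) = 5550 / 31
= 179.0 occurrences


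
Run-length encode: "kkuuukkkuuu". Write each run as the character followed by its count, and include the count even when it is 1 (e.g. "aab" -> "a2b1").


String: "kkuuukkkuuu"
Scanning for consecutive runs:
  'k' x 2
  'u' x 3
  'k' x 3
  'u' x 3
RLE = "k2u3k3u3"


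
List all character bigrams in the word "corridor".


Word: "corridor" (length 8)
Number of bigrams = 8 - 2 + 1 = 7
  Position 0: "co"
  Position 1: "or"
  Position 2: "rr"
  Position 3: "ri"
  Position 4: "id"
  Position 5: "do"
  Position 6: "or"
Bigrams = "co", "or", "rr", "ri", "id", "do", "or"


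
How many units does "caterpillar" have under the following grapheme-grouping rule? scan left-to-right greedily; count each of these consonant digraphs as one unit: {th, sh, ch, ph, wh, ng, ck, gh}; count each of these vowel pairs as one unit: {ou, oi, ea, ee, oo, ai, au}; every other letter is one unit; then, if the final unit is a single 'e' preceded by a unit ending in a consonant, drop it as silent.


Word: "caterpillar" (11 letters)
Left-to-right scan:
  (1) 'c' (letter)
  (2) 'a' (letter)
  (3) 't' (letter)
  (4) 'e' (letter)
  (5) 'r' (letter)
  (6) 'p' (letter)
  (7) 'i' (letter)
  (8) 'l' (letter)
  (9) 'l' (letter)
  (10) 'a' (letter)
  (11) 'r' (letter)
Units from scan: 11
Sound units = 11 units


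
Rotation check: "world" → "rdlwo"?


Word: "world", Candidate: "rdlwo"
Method: check if candidate is substring of word+word
"worldworld" contains "rdlwo"? No
Is rotation = No


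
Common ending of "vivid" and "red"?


Word 1: "vivid"
Word 2: "red"
Comparing from end:
  Pos -1: 'd' == 'd'
  Pos -2: 'i' != 'e' (stop)
LCS = "d" (length 1)


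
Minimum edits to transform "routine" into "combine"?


Word 1: "routine" (length 7)
Word 2: "combine" (length 7)
One optimal edit sequence (insert/delete/substitute each cost 1):
  1. substitute 'r' -> 'c'  (+1)
  2. keep 'o'
  3. substitute 'u' -> 'm'  (+1)
  4. substitute 't' -> 'b'  (+1)
  5. keep 'i'
  6. keep 'n'
  7. keep 'e'
Total edit operations: 3
Edit distance = 3


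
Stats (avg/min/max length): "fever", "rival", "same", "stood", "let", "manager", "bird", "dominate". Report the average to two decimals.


Lengths: "fever"=5, "rival"=5, "same"=4, "stood"=5, "let"=3, "manager"=7, "bird"=4, "dominate"=8
Sum = 41, Count = 8
Average = 41/8 = 5.13
= avg=5.13, min=3, max=8


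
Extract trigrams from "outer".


Word: "outer" (length 5)
Number of trigrams = 5 - 3 + 1 = 3
  Position 0: "out"
  Position 1: "ute"
  Position 2: "ter"
Trigrams = "out", "ute", "ter"


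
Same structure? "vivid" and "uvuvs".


Pattern of "vivid": [0, 1, 0, 1, 2]
Pattern of "uvuvs": [0, 1, 0, 1, 2]
Patterns match
Same pattern = Yes


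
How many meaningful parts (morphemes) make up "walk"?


Word: "walk"
Morphemes: walk
Each morpheme carries meaning
= 1 morpheme


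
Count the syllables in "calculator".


Word: "calculator"
Syllable breakdown: cal | cu | la | tor
Counting: 4 parts
= 4 syllables


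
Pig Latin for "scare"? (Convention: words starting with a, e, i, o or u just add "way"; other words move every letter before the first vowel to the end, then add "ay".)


Word: "scare"
Starts with consonant(s) → move to end, add 'ay'
Consonant cluster: "sc"
Pig Latin = "arescay"


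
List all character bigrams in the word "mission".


Word: "mission" (length 7)
Number of bigrams = 7 - 2 + 1 = 6
  Position 0: "mi"
  Position 1: "is"
  Position 2: "ss"
  Position 3: "si"
  Position 4: "io"
  Position 5: "on"
Bigrams = "mi", "is", "ss", "si", "io", "on"


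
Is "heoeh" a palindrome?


Word: "heoeh"
Reversed: "heoeh"
Forward == Backward? heoeh == heoeh
Palindrome = Yes


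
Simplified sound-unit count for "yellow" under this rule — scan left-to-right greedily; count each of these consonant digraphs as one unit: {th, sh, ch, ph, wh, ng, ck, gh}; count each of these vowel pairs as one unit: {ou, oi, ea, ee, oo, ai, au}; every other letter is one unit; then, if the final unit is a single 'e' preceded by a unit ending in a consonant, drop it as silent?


Word: "yellow" (6 letters)
Left-to-right scan:
  1. 'y' (letter)
  2. 'e' (letter)
  3. 'l' (letter)
  4. 'l' (letter)
  5. 'o' (letter)
  6. 'w' (letter)
Units from scan: 6
Sound units = 6 units


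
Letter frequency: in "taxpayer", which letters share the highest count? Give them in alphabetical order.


Word: "taxpayer"
Letter counts:
  'a': 2
  'e': 1
  'p': 1
  'r': 1
  't': 1
  'x': 1
  'y': 1
Maximum count = 2
Most frequent = 'a' (2 times each)


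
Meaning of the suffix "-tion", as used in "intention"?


Suffix: -tion
Example: intention = intend + -tion, with a spelling change
Meaning = act or process


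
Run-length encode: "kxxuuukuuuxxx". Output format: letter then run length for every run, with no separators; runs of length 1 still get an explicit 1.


String: "kxxuuukuuuxxx"
Scanning for consecutive runs:
  'k' x 1
  'x' x 2
  'u' x 3
  'k' x 1
  'u' x 3
  'x' x 3
RLE = "k1x2u3k1u3x3"


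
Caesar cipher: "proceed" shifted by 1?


Word: "proceed"
Shift: 1
Each letter → (letter + shift) mod 26:
  'p' (15) + 1 = 16 → 'q'
  'r' (17) + 1 = 18 → 's'
  'o' (14) + 1 = 15 → 'p'
  'c' (2) + 1 = 3 → 'd'
  'e' (4) + 1 = 5 → 'f'
  'e' (4) + 1 = 5 → 'f'
  'd' (3) + 1 = 4 → 'e'
Result = "qspdffe"


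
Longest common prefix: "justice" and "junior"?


Word 1: "justice"
Word 2: "junior"
Comparing from start:
  Pos 0: 'j' == 'j'
  Pos 1: 'u' == 'u'
  Pos 2: 's' != 'n' (stop)
LCP = "ju" (length 2)


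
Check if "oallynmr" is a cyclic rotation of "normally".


Word: "normally", Candidate: "oallynmr"
Method: check if candidate is substring of word+word
"normallynormally" contains "oallynmr"? No
Is rotation = No


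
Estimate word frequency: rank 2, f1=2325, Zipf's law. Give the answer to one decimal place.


Zipf's law: f(r) = f(1) / r
f(1) = 2325
f(2) = 2325 / 2
= 1162.5 occurrences


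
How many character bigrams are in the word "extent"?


Word: "extent" (length 6)
Number of 2-grams = length - 2 + 1 = 6 - 2 + 1
= 5


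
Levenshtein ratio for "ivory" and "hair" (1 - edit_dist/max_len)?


Word 1: "ivory" (length 5)
Word 2: "hair" (length 4)
One optimal edit sequence:
  1. substitute 'i' -> 'h'  (+1)
  2. substitute 'v' -> 'a'  (+1)
  3. substitute 'o' -> 'i'  (+1)
  4. keep 'r'
  5. delete 'y'  (+1)
Edit distance = 4
Max length = max(5, 4) = 5
Similarity = 1 - 4/5
= 0.2000


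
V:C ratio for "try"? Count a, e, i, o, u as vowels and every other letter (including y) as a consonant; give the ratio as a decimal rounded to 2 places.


Word: "try"
Vowels (a,e,i,o,u): 0
Consonants: 3
Ratio = 0/3
= 0.00


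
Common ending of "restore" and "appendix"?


Word 1: "restore"
Word 2: "appendix"
Comparing from end:
  Pos -1: 'e' != 'x' (stop)
LCS = "" (length 0)


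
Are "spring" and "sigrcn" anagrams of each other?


Word 1: "spring" → sorted: ginprs
Word 2: "sigrcn" → sorted: cginrs
Same letters? ginprs != cginrs
Anagram = No


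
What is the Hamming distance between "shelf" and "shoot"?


Comparing character by character (same length = 5):
  Pos 0: 's' vs 's' =
  Pos 1: 'h' vs 'h' =
  Pos 2: 'e' vs 'o' !=
  Pos 3: 'l' vs 'o' !=
  Pos 4: 'f' vs 't' !=
Hamming distance = 3


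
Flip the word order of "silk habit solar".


Original: "silk habit solar"
Words (1..n): silk | habit | solar
Reversed (n..1): solar | habit | silk
Result = "solar habit silk"


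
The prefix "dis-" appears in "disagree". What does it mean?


Prefix: dis-
Example: disagree (dis- + agree)
Meaning = not / opposite


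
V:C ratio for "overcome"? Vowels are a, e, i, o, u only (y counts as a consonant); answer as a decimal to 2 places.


Word: "overcome"
Vowels (a,e,i,o,u): 4
Consonants: 4
Ratio = 4/4
= 1.00


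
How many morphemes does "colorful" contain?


Word: "colorful"
Morphemes: color | -ful
Each morpheme carries meaning
= 2 morphemes


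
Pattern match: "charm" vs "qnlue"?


Pattern of "charm": [0, 1, 2, 3, 4]
Pattern of "qnlue": [0, 1, 2, 3, 4]
Patterns match
Same pattern = Yes


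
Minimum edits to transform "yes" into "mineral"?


Word 1: "yes" (length 3)
Word 2: "mineral" (length 7)
One optimal edit sequence (insert/delete/substitute each cost 1):
  1. insert 'm'  (+1)
  2. insert 'i'  (+1)
  3. substitute 'y' -> 'n'  (+1)
  4. keep 'e'
  5. insert 'r'  (+1)
  6. insert 'a'  (+1)
  7. substitute 's' -> 'l'  (+1)
Total edit operations: 6
Edit distance = 6


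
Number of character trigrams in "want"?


Word: "want" (length 4)
Number of 3-grams = length - 3 + 1 = 4 - 3 + 1
= 2


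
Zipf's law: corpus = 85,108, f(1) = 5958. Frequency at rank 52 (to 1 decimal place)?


Zipf's law: f(r) = f(1) / r
f(1) = 5958
f(52) = 5958 / 52
= 114.6 occurrences


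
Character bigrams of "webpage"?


Word: "webpage" (length 7)
Number of bigrams = 7 - 2 + 1 = 6
  Position 0: "we"
  Position 1: "eb"
  Position 2: "bp"
  Position 3: "pa"
  Position 4: "ag"
  Position 5: "ge"
Bigrams = "we", "eb", "bp", "pa", "ag", "ge"


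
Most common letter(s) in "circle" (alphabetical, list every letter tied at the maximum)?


Word: "circle"
Letter counts:
  'c': 2
  'e': 1
  'i': 1
  'l': 1
  'r': 1
Maximum count = 2
Most frequent = 'c' (2 times each)


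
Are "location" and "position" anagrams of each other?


Word 1: "location" → sorted: acilnoot
Word 2: "position" → sorted: iinoopst
Same letters? acilnoot != iinoopst
Anagram = No


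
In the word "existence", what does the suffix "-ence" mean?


Suffix: -ence
As in: existence -> exist + -ence
Meaning = state of


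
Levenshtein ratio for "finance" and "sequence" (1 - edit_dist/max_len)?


Word 1: "finance" (length 7)
Word 2: "sequence" (length 8)
One optimal edit sequence:
  1. insert 's'  (+1)
  2. substitute 'f' -> 'e'  (+1)
  3. substitute 'i' -> 'q'  (+1)
  4. substitute 'n' -> 'u'  (+1)
  5. substitute 'a' -> 'e'  (+1)
  6. keep 'n'
  7. keep 'c'
  8. keep 'e'
Edit distance = 5
Max length = max(7, 8) = 8
Similarity = 1 - 5/8
= 0.3750


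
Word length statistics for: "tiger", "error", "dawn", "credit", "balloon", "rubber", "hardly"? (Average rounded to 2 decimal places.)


Lengths: "tiger"=5, "error"=5, "dawn"=4, "credit"=6, "balloon"=7, "rubber"=6, "hardly"=6
Sum = 39, Count = 7
Average = 39/7 = 5.57
= avg=5.57, min=4, max=7


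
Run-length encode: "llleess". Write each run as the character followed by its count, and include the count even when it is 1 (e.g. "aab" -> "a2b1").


String: "llleess"
Scanning for consecutive runs:
  'l' x 3
  'e' x 2
  's' x 2
RLE = "l3e2s2"


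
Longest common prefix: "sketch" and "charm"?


Word 1: "sketch"
Word 2: "charm"
Comparing from start:
  Pos 0: 's' != 'c' (stop)
LCP = "" (length 0)


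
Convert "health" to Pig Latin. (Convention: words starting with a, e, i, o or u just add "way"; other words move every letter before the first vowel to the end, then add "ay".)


Word: "health"
Starts with consonant(s) → move to end, add 'ay'
Consonant cluster: "h"
Pig Latin = "ealthhay"


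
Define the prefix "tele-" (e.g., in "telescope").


Prefix: tele-
As in: telescope -> tele- + scope
Meaning = distant


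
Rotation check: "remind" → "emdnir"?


Word: "remind", Candidate: "emdnir"
Method: check if candidate is substring of word+word
"remindremind" contains "emdnir"? No
Is rotation = No


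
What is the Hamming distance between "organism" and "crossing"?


Comparing character by character (same length = 8):
  Pos 0: 'o' vs 'c' !=
  Pos 1: 'r' vs 'r' =
  Pos 2: 'g' vs 'o' !=
  Pos 3: 'a' vs 's' !=
  Pos 4: 'n' vs 's' !=
  Pos 5: 'i' vs 'i' =
  Pos 6: 's' vs 'n' !=
  Pos 7: 'm' vs 'g' !=
Hamming distance = 6


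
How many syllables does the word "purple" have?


Word: "purple"
Syllable breakdown: pur | ple
Counting: 2 parts
= 2 syllables


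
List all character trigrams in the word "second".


Word: "second" (length 6)
Number of trigrams = 6 - 3 + 1 = 4
  Position 0: "sec"
  Position 1: "eco"
  Position 2: "con"
  Position 3: "ond"
Trigrams = "sec", "eco", "con", "ond"


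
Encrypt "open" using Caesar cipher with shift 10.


Word: "open"
Shift: 10
Each letter → (letter + shift) mod 26:
  'o' (14) + 10 = 24 → 'y'
  'p' (15) + 10 = 25 → 'z'
  'e' (4) + 10 = 14 → 'o'
  'n' (13) + 10 = 23 → 'x'
Result = "yzox"


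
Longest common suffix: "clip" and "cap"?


Word 1: "clip"
Word 2: "cap"
Comparing from end:
  Pos -1: 'p' == 'p'
  Pos -2: 'i' != 'a' (stop)
LCS = "p" (length 1)


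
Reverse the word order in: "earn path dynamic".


Original: "earn path dynamic"
Words (1..n): earn | path | dynamic
Reversed (n..1): dynamic | path | earn
Result = "dynamic path earn"


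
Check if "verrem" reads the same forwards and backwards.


Word: "verrem"
Reversed: "merrev"
Forward == Backward? verrem != merrev
Palindrome = No


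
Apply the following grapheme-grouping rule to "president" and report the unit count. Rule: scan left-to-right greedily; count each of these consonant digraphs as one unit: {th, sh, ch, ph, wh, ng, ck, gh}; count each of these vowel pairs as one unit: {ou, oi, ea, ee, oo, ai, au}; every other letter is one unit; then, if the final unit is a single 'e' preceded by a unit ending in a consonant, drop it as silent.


Word: "president" (9 letters)
Left-to-right scan:
  (1) 'p' (letter)
  (2) 'r' (letter)
  (3) 'e' (letter)
  (4) 's' (letter)
  (5) 'i' (letter)
  (6) 'd' (letter)
  (7) 'e' (letter)
  (8) 'n' (letter)
  (9) 't' (letter)
Units from scan: 9
Sound units = 9 units


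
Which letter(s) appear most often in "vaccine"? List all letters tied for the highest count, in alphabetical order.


Word: "vaccine"
Letter counts:
  'a': 1
  'c': 2
  'e': 1
  'i': 1
  'n': 1
  'v': 1
Maximum count = 2
Most frequent = 'c' (2 times each)


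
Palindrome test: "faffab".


Word: "faffab"
Reversed: "baffaf"
Forward == Backward? faffab != baffaf
Palindrome = No


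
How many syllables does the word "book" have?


Word: "book"
Syllable breakdown: book
Counting: 1 part
= 1 syllable


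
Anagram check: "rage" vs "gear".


Word 1: "rage" → sorted: aegr
Word 2: "gear" → sorted: aegr
Same letters? aegr == aegr
Anagram = Yes


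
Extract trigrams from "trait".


Word: "trait" (length 5)
Number of trigrams = 5 - 3 + 1 = 3
  Position 0: "tra"
  Position 1: "rai"
  Position 2: "ait"
Trigrams = "tra", "rai", "ait"


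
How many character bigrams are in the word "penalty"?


Word: "penalty" (length 7)
Number of 2-grams = length - 2 + 1 = 7 - 2 + 1
= 6


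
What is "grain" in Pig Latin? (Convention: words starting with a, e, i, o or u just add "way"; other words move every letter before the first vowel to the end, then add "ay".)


Word: "grain"
Starts with consonant(s) → move to end, add 'ay'
Consonant cluster: "gr"
Pig Latin = "aingray"


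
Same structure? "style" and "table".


Pattern of "style": [0, 1, 2, 3, 4]
Pattern of "table": [0, 1, 2, 3, 4]
Patterns match
Same pattern = Yes


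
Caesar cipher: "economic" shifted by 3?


Word: "economic"
Shift: 3
Each letter → (letter + shift) mod 26:
  'e' (4) + 3 = 7 → 'h'
  'c' (2) + 3 = 5 → 'f'
  'o' (14) + 3 = 17 → 'r'
  'n' (13) + 3 = 16 → 'q'
  'o' (14) + 3 = 17 → 'r'
  'm' (12) + 3 = 15 → 'p'
  'i' (8) + 3 = 11 → 'l'
  'c' (2) + 3 = 5 → 'f'
Result = "hfrqrplf"


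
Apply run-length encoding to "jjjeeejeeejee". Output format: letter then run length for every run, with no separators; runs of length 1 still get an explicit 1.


String: "jjjeeejeeejee"
Scanning for consecutive runs:
  'j' x 3
  'e' x 3
  'j' x 1
  'e' x 3
  'j' x 1
  'e' x 2
RLE = "j3e3j1e3j1e2"


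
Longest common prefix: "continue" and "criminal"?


Word 1: "continue"
Word 2: "criminal"
Comparing from start:
  Pos 0: 'c' == 'c'
  Pos 1: 'o' != 'r' (stop)
LCP = "c" (length 1)


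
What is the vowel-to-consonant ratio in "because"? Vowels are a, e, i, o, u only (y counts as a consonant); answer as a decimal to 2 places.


Word: "because"
Vowels (a,e,i,o,u): 4
Consonants: 3
Ratio = 4/3
= 1.33


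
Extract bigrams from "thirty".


Word: "thirty" (length 6)
Number of bigrams = 6 - 2 + 1 = 5
  Position 0: "th"
  Position 1: "hi"
  Position 2: "ir"
  Position 3: "rt"
  Position 4: "ty"
Bigrams = "th", "hi", "ir", "rt", "ty"


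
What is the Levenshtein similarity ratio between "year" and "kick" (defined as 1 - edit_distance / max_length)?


Word 1: "year" (length 4)
Word 2: "kick" (length 4)
One optimal edit sequence:
  1. substitute 'y' -> 'k'  (+1)
  2. substitute 'e' -> 'i'  (+1)
  3. substitute 'a' -> 'c'  (+1)
  4. substitute 'r' -> 'k'  (+1)
Edit distance = 4
Max length = max(4, 4) = 4
Similarity = 1 - 4/4
= 0.0000


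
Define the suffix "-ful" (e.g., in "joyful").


Suffix: -ful
Example: joyful (joy + -ful)
Meaning = full of


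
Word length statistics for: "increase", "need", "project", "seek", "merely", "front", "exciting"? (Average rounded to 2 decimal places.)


Lengths: "increase"=8, "need"=4, "project"=7, "seek"=4, "merely"=6, "front"=5, "exciting"=8
Sum = 42, Count = 7
Average = 42/7 = 6.00
= avg=6.00, min=4, max=8


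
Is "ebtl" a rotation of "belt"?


Word: "belt", Candidate: "ebtl"
Method: check if candidate is substring of word+word
"beltbelt" contains "ebtl"? No
Is rotation = No


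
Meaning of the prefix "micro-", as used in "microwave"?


Prefix: micro-
Example: microwave = micro- + wave
Meaning = small


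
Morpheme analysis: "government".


Word: "government"
Morphemes: govern + -ment
Each morpheme carries meaning
= 2 morphemes


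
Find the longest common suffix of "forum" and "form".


Word 1: "forum"
Word 2: "form"
Comparing from end:
  Pos -1: 'm' == 'm'
  Pos -2: 'u' != 'r' (stop)
LCS = "m" (length 1)


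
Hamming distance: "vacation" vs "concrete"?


Comparing character by character (same length = 8):
  Pos 0: 'v' vs 'c' !=
  Pos 1: 'a' vs 'o' !=
  Pos 2: 'c' vs 'n' !=
  Pos 3: 'a' vs 'c' !=
  Pos 4: 't' vs 'r' !=
  Pos 5: 'i' vs 'e' !=
  Pos 6: 'o' vs 't' !=
  Pos 7: 'n' vs 'e' !=
Hamming distance = 8


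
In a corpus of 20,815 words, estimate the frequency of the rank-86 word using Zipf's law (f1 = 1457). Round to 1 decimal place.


Zipf's law: f(r) = f(1) / r
f(1) = 1457
f(86) = 1457 / 86
= 16.9 occurrences


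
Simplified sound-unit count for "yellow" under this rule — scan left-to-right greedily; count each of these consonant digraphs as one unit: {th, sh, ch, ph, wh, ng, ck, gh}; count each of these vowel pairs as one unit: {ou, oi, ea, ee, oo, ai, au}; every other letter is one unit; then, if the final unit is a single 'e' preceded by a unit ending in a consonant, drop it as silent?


Word: "yellow" (6 letters)
Left-to-right scan:
  1. 'y' (letter)
  2. 'e' (letter)
  3. 'l' (letter)
  4. 'l' (letter)
  5. 'o' (letter)
  6. 'w' (letter)
Units from scan: 6
Sound units = 6 units


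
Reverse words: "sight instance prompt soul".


Original: "sight instance prompt soul"
Words (1..n): sight | instance | prompt | soul
Reversed (n..1): soul | prompt | instance | sight
Result = "soul prompt instance sight"


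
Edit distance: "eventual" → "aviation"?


Word 1: "eventual" (length 8)
Word 2: "aviation" (length 8)
One optimal edit sequence (insert/delete/substitute each cost 1):
  1. substitute 'e' -> 'a'  (+1)
  2. keep 'v'
  3. substitute 'e' -> 'i'  (+1)
  4. substitute 'n' -> 'a'  (+1)
  5. keep 't'
  6. substitute 'u' -> 'i'  (+1)
  7. substitute 'a' -> 'o'  (+1)
  8. substitute 'l' -> 'n'  (+1)
Total edit operations: 6
Edit distance = 6


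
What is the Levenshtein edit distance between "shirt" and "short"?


Word 1: "shirt" (length 5)
Word 2: "short" (length 5)
One optimal edit sequence (insert/delete/substitute each cost 1):
  1. keep 's'
  2. keep 'h'
  3. substitute 'i' -> 'o'  (+1)
  4. keep 'r'
  5. keep 't'
Total edit operations: 1
Edit distance = 1


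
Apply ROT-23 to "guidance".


Word: "guidance"
Shift: 23
Each letter → (letter + shift) mod 26:
  'g' (6) + 23 = 3 → 'd'
  'u' (20) + 23 = 17 → 'r'
  'i' (8) + 23 = 5 → 'f'
  'd' (3) + 23 = 0 → 'a'
  'a' (0) + 23 = 23 → 'x'
  'n' (13) + 23 = 10 → 'k'
  'c' (2) + 23 = 25 → 'z'
  'e' (4) + 23 = 1 → 'b'
Result = "drfaxkzb"


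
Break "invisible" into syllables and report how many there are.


Word: "invisible"
Syllable breakdown: in / vis / i / ble
Counting: 4 parts
= 4 syllables


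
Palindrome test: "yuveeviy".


Word: "yuveeviy"
Reversed: "yiveevuy"
Forward == Backward? yuveeviy != yiveevuy
Palindrome = No


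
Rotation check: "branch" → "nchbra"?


Word: "branch", Candidate: "nchbra"
Method: check if candidate is substring of word+word
"branchbranch" contains "nchbra"? Yes
Is rotation = Yes


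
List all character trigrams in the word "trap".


Word: "trap" (length 4)
Number of trigrams = 4 - 3 + 1 = 2
  Position 0: "tra"
  Position 1: "rap"
Trigrams = "tra", "rap"


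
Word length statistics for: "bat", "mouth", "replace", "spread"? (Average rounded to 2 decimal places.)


Lengths: "bat"=3, "mouth"=5, "replace"=7, "spread"=6
Sum = 21, Count = 4
Average = 21/4 = 5.25
= avg=5.25, min=3, max=7


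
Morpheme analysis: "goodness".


Word: "goodness"
Morphemes: good + -ness
Each morpheme carries meaning
= 2 morphemes


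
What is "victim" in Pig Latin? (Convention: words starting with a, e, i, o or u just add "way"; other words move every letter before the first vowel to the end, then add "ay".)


Word: "victim"
Starts with consonant(s) → move to end, add 'ay'
Consonant cluster: "v"
Pig Latin = "ictimvay"
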